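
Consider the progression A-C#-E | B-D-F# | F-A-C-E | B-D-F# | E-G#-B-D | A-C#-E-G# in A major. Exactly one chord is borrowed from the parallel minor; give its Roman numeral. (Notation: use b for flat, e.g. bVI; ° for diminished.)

In A major the diatonic chords are A, Bm, C#m, D, E, F#m, G#dim. A–C#–E = A, B–D–F# = Bm, E–G#–B–D = E7 and A–C#–E–G# = Amaj7 all belong to that set. F–A–C–E doesn't fit — on degree 6 A major would have F#m (vi). Fmaj7 is the degree-6 chord of A minor, so it is the borrowed bVImaj7.

bVImaj7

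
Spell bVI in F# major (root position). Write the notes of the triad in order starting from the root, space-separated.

bVI is built on the lowered scale degree 6. In F# major degree 6 is D#; lowered it becomes D. In F# minor the chord on D is D–F#–A.

D F# A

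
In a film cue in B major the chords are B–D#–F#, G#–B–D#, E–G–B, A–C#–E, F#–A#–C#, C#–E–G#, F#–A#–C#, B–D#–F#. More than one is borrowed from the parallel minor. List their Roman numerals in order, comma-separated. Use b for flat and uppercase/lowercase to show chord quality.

iv, bVII

The diatonic triads in B major are B, C#m, D#m, E, F#, G#m, A#dim. B–D#–F# = B, G#–B–D# = G#m, F#–A#–C# = F# and C#–E–G# = C#m are all diatonic. But E–G–B is foreign: the diatonic IV on degree 4 is E, whereas Em comes from B minor. It is labeled iv. But A–C#–E is foreign: the diatonic vii° on degree 7 is A#dim, whereas A comes from B minor. It is labeled bVII.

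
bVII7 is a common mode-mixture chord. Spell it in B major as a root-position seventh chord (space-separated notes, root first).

The root of bVII7 is the lowered 7th degree: A# becomes A. Stacking thirds in B minor on A gives A–C#–E–G.

A C# E G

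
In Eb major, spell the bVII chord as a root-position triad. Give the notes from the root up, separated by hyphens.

bVII is built on the lowered scale degree 7. In Eb major degree 7 is D; lowered it becomes Db. Stacking thirds in Eb minor on Db gives Db–F–Ab.

Db-F-Ab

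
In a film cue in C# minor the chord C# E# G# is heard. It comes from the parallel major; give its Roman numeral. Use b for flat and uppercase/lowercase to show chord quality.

C# is scale degree 1 in C# minor. The diatonic chord on degree 1 would be C#m (i), but C#–E#–G# is the major chord from C# major. As a borrowed chord it is labeled I.

I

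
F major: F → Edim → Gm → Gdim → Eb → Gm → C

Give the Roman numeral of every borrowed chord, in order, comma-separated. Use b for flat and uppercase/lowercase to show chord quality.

ii°, bVII

In F major the diatonic chords are F, Gm, Am, Bb, C, Dm, Edim. F, Edim, Gm and C all belong to that set. Gdim (G–Bb–Db) is not: scale degree 2 in F major carries Gm (ii). In F minor the chord on that degree is Gdim, so here it functions as ii°, borrowed from the parallel minor. But Eb (Eb–G–Bb) is foreign: the diatonic vii° on degree 7 is Edim, whereas Eb comes from F minor. It is labeled bVII.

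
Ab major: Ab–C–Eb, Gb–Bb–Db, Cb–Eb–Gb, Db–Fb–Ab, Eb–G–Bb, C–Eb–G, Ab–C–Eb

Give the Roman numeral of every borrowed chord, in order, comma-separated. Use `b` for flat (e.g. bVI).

In Ab major the diatonic chords are Ab, Bbm, Cm, Db, Eb, Fm, Gdim. Of the given chords, Ab–C–Eb = Ab, Eb–G–Bb = Eb and C–Eb–G = Cm are diatonic. Gb–Bb–Db doesn't fit — on degree 7 Ab major would have Gdim (vii°). Gb is the degree-7 chord of Ab minor, so it is the borrowed bVII. But Cb–Eb–Gb is foreign: the diatonic iii on degree 3 is Cm, whereas Cb comes from Ab minor. It is labeled bIII. Db–Fb–Ab doesn't fit — on degree 4 Ab major would have Db (IV). Dbm is the degree-4 chord of Ab minor, so it is the borrowed iv.

bVII, bIII, iv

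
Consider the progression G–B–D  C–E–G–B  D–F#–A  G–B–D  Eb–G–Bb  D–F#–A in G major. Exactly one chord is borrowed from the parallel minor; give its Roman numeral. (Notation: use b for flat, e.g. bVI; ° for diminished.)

bVI

In G major the diatonic chords are G, Am, Bm, C, D, Em, F#dim. Of the given chords, G–B–D = G, C–E–G–B = Cmaj7 and D–F#–A = D are diatonic. Eb–G–Bb doesn't fit — on degree 6 G major would have Em (vi). Eb is the degree-6 chord of G minor, so it is the borrowed bVI.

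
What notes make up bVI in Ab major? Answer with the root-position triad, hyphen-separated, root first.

The root of bVI is the lowered 6th degree: F becomes Fb. Building the major chord from the parallel minor on Fb: Fb–Ab–Cb.

Fb-Ab-Cb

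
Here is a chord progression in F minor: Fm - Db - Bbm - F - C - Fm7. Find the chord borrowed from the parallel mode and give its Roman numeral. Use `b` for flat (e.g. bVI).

F minor has the diatonic set Fm, Gdim, Ab, Bbm, C, Db, Eb (with V from harmonic minor). Fm, Db, Bbm, C and Fm7 are all diatonic. But F (F–A–C) is foreign: the diatonic i on degree 1 is Fm, whereas F comes from F major. It is labeled I.

I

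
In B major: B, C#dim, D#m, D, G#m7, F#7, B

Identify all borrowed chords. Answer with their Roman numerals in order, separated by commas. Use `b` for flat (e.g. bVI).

The diatonic triads in B major are B, C#m, D#m, E, F#, G#m, A#dim. B, D#m, G#m7 and F#7 all belong to that set. C#dim (C#–E–G) is not: scale degree 2 in B major carries C#m (ii). In B minor the chord on that degree is C#dim, so here it functions as ii°, borrowed from the parallel minor. But D (D–F#–A) is foreign: the diatonic iii on degree 3 is D#m, whereas D comes from B minor. It is labeled bIII.

ii°, bIII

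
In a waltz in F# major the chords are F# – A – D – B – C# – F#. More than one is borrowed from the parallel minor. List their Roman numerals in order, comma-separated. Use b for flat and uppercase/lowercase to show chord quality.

F# major has the diatonic set F#, G#m, A#m, B, C#, D#m, E#dim. F#, B and C# are all diatonic. But A (A–C#–E) is foreign: the diatonic iii on degree 3 is A#m, whereas A comes from F# minor. It is labeled bIII. But D (D–F#–A) is foreign: the diatonic vi on degree 6 is D#m, whereas D comes from F# minor. It is labeled bVI.

bIII, bVI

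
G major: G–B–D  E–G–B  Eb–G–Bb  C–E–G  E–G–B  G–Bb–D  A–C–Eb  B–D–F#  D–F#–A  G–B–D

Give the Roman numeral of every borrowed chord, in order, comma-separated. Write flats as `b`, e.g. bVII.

In G major the diatonic chords are G, Am, Bm, C, D, Em, F#dim. G–B–D = G, E–G–B = Em, C–E–G = C, B–D–F# = Bm and D–F#–A = D all belong to that set. But Eb–G–Bb is foreign: the diatonic vi on degree 6 is Em, whereas Eb comes from G minor. It is labeled bVI. G–Bb–D doesn't fit — on degree 1 G major would have G (I). Gm is the degree-1 chord of G minor, so it is the borrowed i. A–C–Eb doesn't fit — on degree 2 G major would have Am (ii). Adim is the degree-2 chord of G minor, so it is the borrowed ii°.

bVI, i, ii°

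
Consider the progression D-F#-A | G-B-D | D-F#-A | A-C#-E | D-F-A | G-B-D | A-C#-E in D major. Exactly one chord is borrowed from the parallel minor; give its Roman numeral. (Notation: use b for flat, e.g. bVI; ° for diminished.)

D major has the diatonic set D, Em, F#m, G, A, Bm, C#dim. Of the given chords, D–F#–A = D, G–B–D = G and A–C#–E = A are diatonic. D–F–A is not: scale degree 1 in D major carries D (I). In D minor the chord on that degree is Dm, so here it functions as i, borrowed from the parallel minor.

i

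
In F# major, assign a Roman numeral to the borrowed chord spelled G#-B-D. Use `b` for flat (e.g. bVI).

ii°

The root G# is the diatonic 2nd degree of F# major; the borrowing shows in the chord quality. The diatonic chord on degree 2 would be G#m (ii), but G#–B–D is the diminished chord from F# minor. As a borrowed chord it is labeled ii°.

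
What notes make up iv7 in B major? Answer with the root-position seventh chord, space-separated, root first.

iv7 is built on scale degree 4, which is E in both B major and its parallel. In B minor the chord on E is E–G–B–D.

E G B D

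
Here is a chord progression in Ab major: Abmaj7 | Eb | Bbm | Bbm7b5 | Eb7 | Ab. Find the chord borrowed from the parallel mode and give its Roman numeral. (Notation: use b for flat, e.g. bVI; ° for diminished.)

The diatonic triads in Ab major are Ab, Bbm, Cm, Db, Eb, Fm, Gdim. Abmaj7, Eb, Bbm, Eb7 and Ab all belong to that set. But Bbm7b5 (Bb–Db–Fb–Ab) is foreign: the diatonic ii on degree 2 is Bbm, whereas Bbm7b5 comes from Ab minor. It is labeled iiø7.

iiø7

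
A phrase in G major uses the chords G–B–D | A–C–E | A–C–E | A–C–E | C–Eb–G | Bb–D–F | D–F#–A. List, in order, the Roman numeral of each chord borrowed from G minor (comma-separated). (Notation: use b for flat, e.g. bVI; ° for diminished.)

G major has the diatonic set G, Am, Bm, C, D, Em, F#dim. Of the given chords, G–B–D = G, A–C–E = Am and D–F#–A = D are diatonic. C–Eb–G is not: scale degree 4 in G major carries C (IV). In G minor the chord on that degree is Cm, so here it functions as iv, borrowed from the parallel minor. But Bb–D–F is foreign: the diatonic iii on degree 3 is Bm, whereas Bb comes from G minor. It is labeled bIII.

iv, bIII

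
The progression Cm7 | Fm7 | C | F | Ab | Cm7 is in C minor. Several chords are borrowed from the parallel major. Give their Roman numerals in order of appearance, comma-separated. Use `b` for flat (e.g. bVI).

The diatonic triads in C minor (with V from harmonic minor) are Cm, Ddim, Eb, Fm, G, Ab, Bb. Of the given chords, Cm7, Fm7 and Ab are diatonic. But C (C–E–G) is foreign: the diatonic i on degree 1 is Cm, whereas C comes from C major. It is labeled I. But F (F–A–C) is foreign: the diatonic iv on degree 4 is Fm, whereas F comes from C major. It is labeled IV.

I, IV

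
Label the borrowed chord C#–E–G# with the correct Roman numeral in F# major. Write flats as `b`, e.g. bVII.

C# is scale degree 5 in F# major. C#–E–G# is a minor chord — the form found in F# minor, not the diatonic V (C#). Borrowed into F# major it is written v.

v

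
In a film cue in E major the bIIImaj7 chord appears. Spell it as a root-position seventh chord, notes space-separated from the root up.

G B D F#

Scale degree 3 in E major is G#. bIIImaj7 uses the lowered form, G, taken from E minor. In E minor the chord on G is G–B–D–F#.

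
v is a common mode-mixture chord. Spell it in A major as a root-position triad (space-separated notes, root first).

E G B

v is built on scale degree 5, which is E in both A major and its parallel. Building the minor chord from the parallel minor on E: E–G–B.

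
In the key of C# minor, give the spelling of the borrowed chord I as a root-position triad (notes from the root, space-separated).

C# E# G#

The root, C#, is scale degree 1 — the same note in C# minor and C# major; only the chord quality changes. Stacking thirds in C# major on C# gives C#–E#–G#.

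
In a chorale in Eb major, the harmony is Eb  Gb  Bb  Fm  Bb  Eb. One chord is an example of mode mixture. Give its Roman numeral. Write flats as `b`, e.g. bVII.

Eb major has the diatonic set Eb, Fm, Gm, Ab, Bb, Cm, Ddim. Eb, Bb and Fm all belong to that set. Gb (Gb–Bb–Db) is not: scale degree 3 in Eb major carries Gm (iii). In Eb minor the chord on that degree is Gb, so here it functions as bIII, borrowed from the parallel minor.

bIII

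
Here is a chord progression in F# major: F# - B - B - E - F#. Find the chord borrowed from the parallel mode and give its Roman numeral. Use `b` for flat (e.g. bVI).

In F# major the diatonic chords are F#, G#m, A#m, B, C#, D#m, E#dim. F# and B are both diatonic. E (E–G#–B) doesn't fit — on degree 7 F# major would have E#dim (vii°). E is the degree-7 chord of F# minor, so it is the borrowed bVII.

bVII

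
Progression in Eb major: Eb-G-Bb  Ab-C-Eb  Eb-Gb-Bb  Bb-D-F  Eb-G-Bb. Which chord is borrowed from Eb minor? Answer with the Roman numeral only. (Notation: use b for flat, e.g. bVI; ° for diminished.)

i

Eb major has the diatonic set Eb, Fm, Gm, Ab, Bb, Cm, Ddim. Of the given chords, Eb–G–Bb = Eb, Ab–C–Eb = Ab and Bb–D–F = Bb are diatonic. But Eb–Gb–Bb is foreign: the diatonic I on degree 1 is Eb, whereas Ebm comes from Eb minor. It is labeled i.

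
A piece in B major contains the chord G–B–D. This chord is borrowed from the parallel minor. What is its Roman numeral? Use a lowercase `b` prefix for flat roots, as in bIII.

bVI

The root G is the lowered 6th scale degree — diatonically B major has G# there. Diatonically B major has G#m (vi) on that degree; G–B–D is instead the major chord native to B minor, so it takes the label bVI.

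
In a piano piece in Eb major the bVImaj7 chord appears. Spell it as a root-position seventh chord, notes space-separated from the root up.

Scale degree 6 in Eb major is C. bVImaj7 uses the lowered form, Cb, taken from Eb minor. Building the major-seventh chord from the parallel minor on Cb: Cb–Eb–Gb–Bb.

Cb Eb Gb Bb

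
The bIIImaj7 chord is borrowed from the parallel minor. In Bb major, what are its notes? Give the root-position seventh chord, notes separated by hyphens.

bIIImaj7 is built on the lowered scale degree 3. In Bb major degree 3 is D; lowered it becomes Db. In Bb minor the chord on Db is Db–F–Ab–C.

Db-F-Ab-C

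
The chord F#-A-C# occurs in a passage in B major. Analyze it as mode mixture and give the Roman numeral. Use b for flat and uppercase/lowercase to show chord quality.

F# is scale degree 5 in B major. The diatonic chord on degree 5 would be F# (V), but F#–A–C# is the minor chord from B minor. As a borrowed chord it is labeled v.

v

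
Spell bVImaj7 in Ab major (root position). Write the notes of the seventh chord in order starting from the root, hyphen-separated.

Scale degree 6 in Ab major is F. bVImaj7 uses the lowered form, Fb, taken from Ab minor. Building the major-seventh chord from the parallel minor on Fb: Fb–Ab–Cb–Eb.

Fb-Ab-Cb-Eb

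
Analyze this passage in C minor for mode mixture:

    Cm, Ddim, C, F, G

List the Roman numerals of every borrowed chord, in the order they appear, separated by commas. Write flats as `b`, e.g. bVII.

In C minor (with V from harmonic minor) the diatonic chords are Cm, Ddim, Eb, Fm, G, Ab, Bb. Cm, Ddim and G are all diatonic. C (C–E–G) is not: scale degree 1 in C minor carries Cm (i). In C major the chord on that degree is C, so here it functions as I, borrowed from the parallel major. But F (F–A–C) is foreign: the diatonic iv on degree 4 is Fm, whereas F comes from C major. It is labeled IV.

I, IV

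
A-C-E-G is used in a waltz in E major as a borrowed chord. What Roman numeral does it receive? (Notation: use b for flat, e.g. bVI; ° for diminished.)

iv7

A is scale degree 4 in E major. The diatonic chord on degree 4 would be A (IV), but A–C–E–G is the minor-seventh chord from E minor. As a borrowed chord it is labeled iv7.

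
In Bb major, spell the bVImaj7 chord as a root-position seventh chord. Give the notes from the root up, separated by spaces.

Gb Bb Db F

Scale degree 6 in Bb major is G. bVImaj7 uses the lowered form, Gb, taken from Bb minor. Building the major-seventh chord from the parallel minor on Gb: Gb–Bb–Db–F.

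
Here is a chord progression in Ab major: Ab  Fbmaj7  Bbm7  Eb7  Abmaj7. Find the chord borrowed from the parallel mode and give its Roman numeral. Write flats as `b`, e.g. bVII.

In Ab major the diatonic chords are Ab, Bbm, Cm, Db, Eb, Fm, Gdim. Ab, Bbm7, Eb7 and Abmaj7 are all diatonic. Fbmaj7 (Fb–Ab–Cb–Eb) is not: scale degree 6 in Ab major carries Fm (vi). In Ab minor the chord on that degree is Fbmaj7, so here it functions as bVImaj7, borrowed from the parallel minor.

bVImaj7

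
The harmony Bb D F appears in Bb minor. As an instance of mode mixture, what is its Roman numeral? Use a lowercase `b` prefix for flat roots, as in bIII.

I

The root Bb is the diatonic 1st degree of Bb minor; the borrowing shows in the chord quality. Diatonically Bb minor has Bbm (i) on that degree; Bb–D–F is instead the major chord native to Bb major, so it takes the label I.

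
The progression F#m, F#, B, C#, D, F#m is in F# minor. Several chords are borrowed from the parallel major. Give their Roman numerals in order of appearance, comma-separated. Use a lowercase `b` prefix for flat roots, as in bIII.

I, IV

The diatonic triads in F# minor (with V from harmonic minor) are F#m, G#dim, A, Bm, C#, D, E. F#m, C# and D all belong to that set. But F# (F#–A#–C#) is foreign: the diatonic i on degree 1 is F#m, whereas F# comes from F# major. It is labeled I. But B (B–D#–F#) is foreign: the diatonic iv on degree 4 is Bm, whereas B comes from F# major. It is labeled IV.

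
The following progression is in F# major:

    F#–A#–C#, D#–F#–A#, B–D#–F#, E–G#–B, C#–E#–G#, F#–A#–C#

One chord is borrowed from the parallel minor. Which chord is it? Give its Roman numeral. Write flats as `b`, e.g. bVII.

bVII

F# major has the diatonic set F#, G#m, A#m, B, C#, D#m, E#dim. Of the given chords, F#–A#–C# = F#, D#–F#–A# = D#m, B–D#–F# = B and C#–E#–G# = C# are diatonic. E–G#–B doesn't fit — on degree 7 F# major would have E#dim (vii°). E is the degree-7 chord of F# minor, so it is the borrowed bVII.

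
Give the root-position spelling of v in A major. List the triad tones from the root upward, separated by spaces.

The root, E, is scale degree 5 — the same note in A major and A minor; only the chord quality changes. Building the minor chord from the parallel minor on E: E–G–B.

E G B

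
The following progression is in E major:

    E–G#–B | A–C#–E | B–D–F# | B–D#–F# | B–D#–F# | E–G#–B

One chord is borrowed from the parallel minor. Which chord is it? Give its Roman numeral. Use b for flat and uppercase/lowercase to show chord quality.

The diatonic triads in E major are E, F#m, G#m, A, B, C#m, D#dim. E–G#–B = E, A–C#–E = A and B–D#–F# = B all belong to that set. But B–D–F# is foreign: the diatonic V on degree 5 is B, whereas Bm comes from E minor. It is labeled v.

v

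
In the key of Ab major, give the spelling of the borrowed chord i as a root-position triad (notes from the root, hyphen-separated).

Ab-Cb-Eb

i is built on scale degree 1, which is Ab in both Ab major and its parallel. Building the minor chord from the parallel minor on Ab: Ab–Cb–Eb.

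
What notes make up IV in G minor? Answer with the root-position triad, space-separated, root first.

C E G

IV is built on scale degree 4, which is C in both G minor and its parallel. Stacking thirds in G major on C gives C–E–G.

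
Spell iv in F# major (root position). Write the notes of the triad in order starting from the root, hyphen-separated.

iv is built on scale degree 4, which is B in both F# major and its parallel. Building the minor chord from the parallel minor on B: B–D–F#.

B-D-F#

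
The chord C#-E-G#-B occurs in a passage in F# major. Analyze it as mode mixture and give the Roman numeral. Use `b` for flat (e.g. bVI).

C# is scale degree 5 in F# major. The diatonic chord on degree 5 would be C# (V), but C#–E–G#–B is the minor-seventh chord from F# minor. As a borrowed chord it is labeled v7.

v7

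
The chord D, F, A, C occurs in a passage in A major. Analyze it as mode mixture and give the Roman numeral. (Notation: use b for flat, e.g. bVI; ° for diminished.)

D is scale degree 4 in A major. Diatonically A major has D (IV) on that degree; D–F–A–C is instead the minor-seventh chord native to A minor, so it takes the label iv7.

iv7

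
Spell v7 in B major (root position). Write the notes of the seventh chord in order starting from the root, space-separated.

v7 is built on scale degree 5, which is F# in both B major and its parallel. Building the minor-seventh chord from the parallel minor on F#: F#–A–C#–E.

F# A C# E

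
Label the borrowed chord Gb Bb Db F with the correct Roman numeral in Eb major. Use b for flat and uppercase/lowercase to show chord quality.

bIIImaj7

In Eb major scale degree 3 is G; Gb is its lowered form, from Eb minor. Gb–Bb–Db–F is a major-seventh chord — the form found in Eb minor, not the diatonic iii (Gm). Borrowed into Eb major it is written bIIImaj7.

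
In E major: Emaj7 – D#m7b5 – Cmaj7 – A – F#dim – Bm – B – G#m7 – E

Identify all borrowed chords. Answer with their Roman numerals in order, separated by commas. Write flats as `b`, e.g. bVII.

In E major the diatonic chords are E, F#m, G#m, A, B, C#m, D#dim. Emaj7, D#m7b5, A, B, G#m7 and E all belong to that set. Cmaj7 (C–E–G–B) doesn't fit — on degree 6 E major would have C#m (vi). Cmaj7 is the degree-6 chord of E minor, so it is the borrowed bVImaj7. F#dim (F#–A–C) is not: scale degree 2 in E major carries F#m (ii). In E minor the chord on that degree is F#dim, so here it functions as ii°, borrowed from the parallel minor. But Bm (B–D–F#) is foreign: the diatonic V on degree 5 is B, whereas Bm comes from E minor. It is labeled v.

bVImaj7, ii°, v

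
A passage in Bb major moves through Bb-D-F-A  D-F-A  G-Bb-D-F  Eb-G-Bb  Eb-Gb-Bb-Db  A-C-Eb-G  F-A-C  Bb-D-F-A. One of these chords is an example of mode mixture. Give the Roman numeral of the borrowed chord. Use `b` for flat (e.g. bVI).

In Bb major the diatonic chords are Bb, Cm, Dm, Eb, F, Gm, Adim. Of the given chords, Bb–D–F–A = Bbmaj7, D–F–A = Dm, G–Bb–D–F = Gm7, Eb–G–Bb = Eb, A–C–Eb–G = Am7b5 and F–A–C = F are diatonic. Eb–Gb–Bb–Db is not: scale degree 4 in Bb major carries Eb (IV). In Bb minor the chord on that degree is Ebm7, so here it functions as iv7, borrowed from the parallel minor.

iv7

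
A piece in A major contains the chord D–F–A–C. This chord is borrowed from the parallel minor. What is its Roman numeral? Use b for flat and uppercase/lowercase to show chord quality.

iv7

The root D is the diatonic 4th degree of A major; the borrowing shows in the chord quality. Diatonically A major has D (IV) on that degree; D–F–A–C is instead the minor-seventh chord native to A minor, so it takes the label iv7.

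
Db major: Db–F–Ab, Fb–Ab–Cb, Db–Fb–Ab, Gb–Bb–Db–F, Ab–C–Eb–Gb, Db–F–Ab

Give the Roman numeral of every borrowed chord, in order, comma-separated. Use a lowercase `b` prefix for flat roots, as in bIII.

In Db major the diatonic chords are Db, Ebm, Fm, Gb, Ab, Bbm, Cdim. Db–F–Ab = Db, Gb–Bb–Db–F = Gbmaj7 and Ab–C–Eb–Gb = Ab7 are all diatonic. Fb–Ab–Cb doesn't fit — on degree 3 Db major would have Fm (iii). Fb is the degree-3 chord of Db minor, so it is the borrowed bIII. But Db–Fb–Ab is foreign: the diatonic I on degree 1 is Db, whereas Dbm comes from Db minor. It is labeled i.

bIII, i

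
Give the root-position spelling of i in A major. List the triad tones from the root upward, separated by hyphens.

A-C-E

The root, A, is scale degree 1 — the same note in A major and A minor; only the chord quality changes. Stacking thirds in A minor on A gives A–C–E.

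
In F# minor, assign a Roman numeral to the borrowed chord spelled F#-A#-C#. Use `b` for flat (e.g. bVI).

I

The root F# is the diatonic 1st degree of F# minor; the borrowing shows in the chord quality. The diatonic chord on degree 1 would be F#m (i), but F#–A#–C# is the major chord from F# major. As a borrowed chord it is labeled I.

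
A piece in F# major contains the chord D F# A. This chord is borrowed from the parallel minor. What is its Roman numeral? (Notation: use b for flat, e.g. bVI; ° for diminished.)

In F# major scale degree 6 is D#; D is its lowered form, from F# minor. The diatonic chord on degree 6 would be D#m (vi), but D–F#–A is the major chord from F# minor. As a borrowed chord it is labeled bVI.

bVI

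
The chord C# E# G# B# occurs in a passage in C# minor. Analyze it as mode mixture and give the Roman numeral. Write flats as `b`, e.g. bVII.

The root C# is the diatonic 1st degree of C# minor; the borrowing shows in the chord quality. Diatonically C# minor has C#m (i) on that degree; C#–E#–G#–B# is instead the major-seventh chord native to C# major, so it takes the label Imaj7.

Imaj7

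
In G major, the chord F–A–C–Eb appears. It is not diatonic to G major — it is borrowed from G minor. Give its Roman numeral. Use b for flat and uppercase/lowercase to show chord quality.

bVII7

The root F is the lowered 7th scale degree — diatonically G major has F# there. The diatonic chord on degree 7 would be F#dim (vii°), but F–A–C–Eb is the dominant-seventh chord from G minor. As a borrowed chord it is labeled bVII7.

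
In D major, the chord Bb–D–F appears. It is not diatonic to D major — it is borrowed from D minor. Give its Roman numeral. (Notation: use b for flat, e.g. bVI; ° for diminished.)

Bb is the lowered form of scale degree 6 in D major (the diatonic degree 6 is B). Bb–D–F is a major chord — the form found in D minor, not the diatonic vi (Bm). Borrowed into D major it is written bVI.

bVI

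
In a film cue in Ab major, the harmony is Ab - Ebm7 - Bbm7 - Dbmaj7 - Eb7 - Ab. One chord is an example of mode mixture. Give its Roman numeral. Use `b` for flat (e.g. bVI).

In Ab major the diatonic chords are Ab, Bbm, Cm, Db, Eb, Fm, Gdim. Of the given chords, Ab, Bbm7, Dbmaj7 and Eb7 are diatonic. But Ebm7 (Eb–Gb–Bb–Db) is foreign: the diatonic V on degree 5 is Eb, whereas Ebm7 comes from Ab minor. It is labeled v7.

v7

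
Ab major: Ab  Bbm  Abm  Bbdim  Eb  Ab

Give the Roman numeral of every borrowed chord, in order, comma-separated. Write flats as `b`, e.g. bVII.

Ab major has the diatonic set Ab, Bbm, Cm, Db, Eb, Fm, Gdim. Ab, Bbm and Eb are all diatonic. Abm (Ab–Cb–Eb) is not: scale degree 1 in Ab major carries Ab (I). In Ab minor the chord on that degree is Abm, so here it functions as i, borrowed from the parallel minor. Bbdim (Bb–Db–Fb) is not: scale degree 2 in Ab major carries Bbm (ii). In Ab minor the chord on that degree is Bbdim, so here it functions as ii°, borrowed from the parallel minor.

i, ii°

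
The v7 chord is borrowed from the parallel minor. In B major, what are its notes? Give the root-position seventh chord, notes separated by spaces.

v7 is built on scale degree 5, which is F# in both B major and its parallel. Building the minor-seventh chord from the parallel minor on F#: F#–A–C#–E.

F# A C# E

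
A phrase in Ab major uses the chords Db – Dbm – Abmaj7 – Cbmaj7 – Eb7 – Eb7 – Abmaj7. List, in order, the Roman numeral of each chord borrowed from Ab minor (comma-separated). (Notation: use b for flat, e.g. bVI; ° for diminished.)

iv, bIIImaj7

Ab major has the diatonic set Ab, Bbm, Cm, Db, Eb, Fm, Gdim. Db, Abmaj7 and Eb7 are all diatonic. Dbm (Db–Fb–Ab) is not: scale degree 4 in Ab major carries Db (IV). In Ab minor the chord on that degree is Dbm, so here it functions as iv, borrowed from the parallel minor. Cbmaj7 (Cb–Eb–Gb–Bb) doesn't fit — on degree 3 Ab major would have Cm (iii). Cbmaj7 is the degree-3 chord of Ab minor, so it is the borrowed bIIImaj7.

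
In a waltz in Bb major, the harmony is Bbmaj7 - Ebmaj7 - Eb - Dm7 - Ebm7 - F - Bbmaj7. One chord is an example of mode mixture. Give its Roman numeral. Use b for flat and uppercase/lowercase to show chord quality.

iv7

Bb major has the diatonic set Bb, Cm, Dm, Eb, F, Gm, Adim. Bbmaj7, Ebmaj7, Eb, Dm7 and F all belong to that set. But Ebm7 (Eb–Gb–Bb–Db) is foreign: the diatonic IV on degree 4 is Eb, whereas Ebm7 comes from Bb minor. It is labeled iv7.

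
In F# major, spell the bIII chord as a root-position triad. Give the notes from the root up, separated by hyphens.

bIII is built on the lowered scale degree 3. In F# major degree 3 is A#; lowered it becomes A. Stacking thirds in F# minor on A gives A–C#–E.

A-C#-E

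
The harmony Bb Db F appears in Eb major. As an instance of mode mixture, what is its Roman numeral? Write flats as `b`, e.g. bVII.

v

Bb is scale degree 5 in Eb major. Diatonically Eb major has Bb (V) on that degree; Bb–Db–F is instead the minor chord native to Eb minor, so it takes the label v.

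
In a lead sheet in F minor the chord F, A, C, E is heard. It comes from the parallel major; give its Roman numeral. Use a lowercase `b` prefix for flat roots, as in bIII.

Imaj7

The root F is the diatonic 1st degree of F minor; the borrowing shows in the chord quality. F–A–C–E is a major-seventh chord — the form found in F major, not the diatonic i (Fm). Borrowed into F minor it is written Imaj7.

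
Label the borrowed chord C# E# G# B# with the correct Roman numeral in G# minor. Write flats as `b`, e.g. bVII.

C# is scale degree 4 in G# minor. The diatonic chord on degree 4 would be C#m (iv), but C#–E#–G#–B# is the major-seventh chord from G# major. As a borrowed chord it is labeled IVmaj7.

IVmaj7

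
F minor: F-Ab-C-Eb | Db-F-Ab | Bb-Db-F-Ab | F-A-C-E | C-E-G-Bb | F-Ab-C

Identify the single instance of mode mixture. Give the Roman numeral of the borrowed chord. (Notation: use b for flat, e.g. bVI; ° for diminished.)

The diatonic triads in F minor (with V from harmonic minor) are Fm, Gdim, Ab, Bbm, C, Db, Eb. F–Ab–C–Eb = Fm7, Db–F–Ab = Db, Bb–Db–F–Ab = Bbm7, C–E–G–Bb = C7 and F–Ab–C = Fm all belong to that set. F–A–C–E is not: scale degree 1 in F minor carries Fm (i). In F major the chord on that degree is Fmaj7, so here it functions as Imaj7, borrowed from the parallel major.

Imaj7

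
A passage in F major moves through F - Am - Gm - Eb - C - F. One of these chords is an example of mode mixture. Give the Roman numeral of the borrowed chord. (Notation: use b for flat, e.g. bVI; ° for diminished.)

bVII

In F major the diatonic chords are F, Gm, Am, Bb, C, Dm, Edim. F, Am, Gm and C all belong to that set. Eb (Eb–G–Bb) is not: scale degree 7 in F major carries Edim (vii°). In F minor the chord on that degree is Eb, so here it functions as bVII, borrowed from the parallel minor.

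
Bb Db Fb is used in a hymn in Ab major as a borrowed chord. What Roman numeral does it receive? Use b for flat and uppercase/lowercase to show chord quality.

The root Bb is the diatonic 2nd degree of Ab major; the borrowing shows in the chord quality. Diatonically Ab major has Bbm (ii) on that degree; Bb–Db–Fb is instead the diminished chord native to Ab minor, so it takes the label ii°.

ii°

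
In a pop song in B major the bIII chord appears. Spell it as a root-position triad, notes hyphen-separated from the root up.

D-F#-A

bIII is built on the lowered scale degree 3. In B major degree 3 is D#; lowered it becomes D. Building the major chord from the parallel minor on D: D–F#–A.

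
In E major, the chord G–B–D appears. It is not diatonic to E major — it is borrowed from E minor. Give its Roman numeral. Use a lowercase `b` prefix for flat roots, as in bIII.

G is the lowered form of scale degree 3 in E major (the diatonic degree 3 is G#). Diatonically E major has G#m (iii) on that degree; G–B–D is instead the major chord native to E minor, so it takes the label bIII.

bIII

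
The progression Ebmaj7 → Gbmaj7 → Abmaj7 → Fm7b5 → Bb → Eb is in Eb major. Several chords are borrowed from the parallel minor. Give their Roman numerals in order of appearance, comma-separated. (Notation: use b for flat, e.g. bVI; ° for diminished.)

bIIImaj7, iiø7

The diatonic triads in Eb major are Eb, Fm, Gm, Ab, Bb, Cm, Ddim. Ebmaj7, Abmaj7, Bb and Eb all belong to that set. Gbmaj7 (Gb–Bb–Db–F) is not: scale degree 3 in Eb major carries Gm (iii). In Eb minor the chord on that degree is Gbmaj7, so here it functions as bIIImaj7, borrowed from the parallel minor. But Fm7b5 (F–Ab–Cb–Eb) is foreign: the diatonic ii on degree 2 is Fm, whereas Fm7b5 comes from Eb minor. It is labeled iiø7.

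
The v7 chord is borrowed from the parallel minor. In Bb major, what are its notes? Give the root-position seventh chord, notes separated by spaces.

v7 is built on scale degree 5, which is F in both Bb major and its parallel. Building the minor-seventh chord from the parallel minor on F: F–Ab–C–Eb.

F Ab C Eb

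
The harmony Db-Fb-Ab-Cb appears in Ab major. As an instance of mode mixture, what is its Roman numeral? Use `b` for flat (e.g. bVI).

The root Db is the diatonic 4th degree of Ab major; the borrowing shows in the chord quality. Diatonically Ab major has Db (IV) on that degree; Db–Fb–Ab–Cb is instead the minor-seventh chord native to Ab minor, so it takes the label iv7.

iv7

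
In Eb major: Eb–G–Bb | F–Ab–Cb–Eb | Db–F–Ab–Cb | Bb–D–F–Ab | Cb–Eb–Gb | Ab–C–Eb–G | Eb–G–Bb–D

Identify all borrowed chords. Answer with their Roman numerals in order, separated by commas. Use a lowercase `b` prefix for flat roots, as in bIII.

The diatonic triads in Eb major are Eb, Fm, Gm, Ab, Bb, Cm, Ddim. Of the given chords, Eb–G–Bb = Eb, Bb–D–F–Ab = Bb7, Ab–C–Eb–G = Abmaj7 and Eb–G–Bb–D = Ebmaj7 are diatonic. F–Ab–Cb–Eb doesn't fit — on degree 2 Eb major would have Fm (ii). Fm7b5 is the degree-2 chord of Eb minor, so it is the borrowed iiø7. Db–F–Ab–Cb is not: scale degree 7 in Eb major carries Ddim (vii°). In Eb minor the chord on that degree is Db7, so here it functions as bVII7, borrowed from the parallel minor. Cb–Eb–Gb is not: scale degree 6 in Eb major carries Cm (vi). In Eb minor the chord on that degree is Cb, so here it functions as bVI, borrowed from the parallel minor.

iiø7, bVII7, bVI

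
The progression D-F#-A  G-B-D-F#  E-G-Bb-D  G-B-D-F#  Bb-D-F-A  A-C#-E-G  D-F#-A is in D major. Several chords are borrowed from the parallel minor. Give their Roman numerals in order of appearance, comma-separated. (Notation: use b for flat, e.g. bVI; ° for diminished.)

iiø7, bVImaj7

The diatonic triads in D major are D, Em, F#m, G, A, Bm, C#dim. Of the given chords, D–F#–A = D, G–B–D–F# = Gmaj7 and A–C#–E–G = A7 are diatonic. E–G–Bb–D is not: scale degree 2 in D major carries Em (ii). In D minor the chord on that degree is Em7b5, so here it functions as iiø7, borrowed from the parallel minor. Bb–D–F–A is not: scale degree 6 in D major carries Bm (vi). In D minor the chord on that degree is Bbmaj7, so here it functions as bVImaj7, borrowed from the parallel minor.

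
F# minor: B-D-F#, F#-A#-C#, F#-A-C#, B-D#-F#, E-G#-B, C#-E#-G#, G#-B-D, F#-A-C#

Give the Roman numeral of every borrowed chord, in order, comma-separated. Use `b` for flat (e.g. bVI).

In F# minor (with V from harmonic minor) the diatonic chords are F#m, G#dim, A, Bm, C#, D, E. B–D–F# = Bm, F#–A–C# = F#m, E–G#–B = E, C#–E#–G# = C# and G#–B–D = G#dim all belong to that set. But F#–A#–C# is foreign: the diatonic i on degree 1 is F#m, whereas F# comes from F# major. It is labeled I. But B–D#–F# is foreign: the diatonic iv on degree 4 is Bm, whereas B comes from F# major. It is labeled IV.

I, IV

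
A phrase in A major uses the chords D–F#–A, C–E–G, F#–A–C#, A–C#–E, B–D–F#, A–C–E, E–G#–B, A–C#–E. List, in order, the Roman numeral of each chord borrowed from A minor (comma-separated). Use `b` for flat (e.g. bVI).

A major has the diatonic set A, Bm, C#m, D, E, F#m, G#dim. D–F#–A = D, F#–A–C# = F#m, A–C#–E = A, B–D–F# = Bm and E–G#–B = E are all diatonic. C–E–G doesn't fit — on degree 3 A major would have C#m (iii). C is the degree-3 chord of A minor, so it is the borrowed bIII. A–C–E is not: scale degree 1 in A major carries A (I). In A minor the chord on that degree is Am, so here it functions as i, borrowed from the parallel minor.

bIII, i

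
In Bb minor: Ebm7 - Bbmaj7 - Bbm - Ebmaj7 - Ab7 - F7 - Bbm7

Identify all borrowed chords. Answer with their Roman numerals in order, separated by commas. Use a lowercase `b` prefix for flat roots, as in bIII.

Bb minor has the diatonic set Bbm, Cdim, Db, Ebm, F, Gb, Ab (with V from harmonic minor). Ebm7, Bbm, Ab7, F7 and Bbm7 are all diatonic. Bbmaj7 (Bb–D–F–A) is not: scale degree 1 in Bb minor carries Bbm (i). In Bb major the chord on that degree is Bbmaj7, so here it functions as Imaj7, borrowed from the parallel major. Ebmaj7 (Eb–G–Bb–D) is not: scale degree 4 in Bb minor carries Ebm (iv). In Bb major the chord on that degree is Ebmaj7, so here it functions as IVmaj7, borrowed from the parallel major.

Imaj7, IVmaj7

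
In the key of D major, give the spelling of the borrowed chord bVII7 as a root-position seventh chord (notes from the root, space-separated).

C E G Bb

Scale degree 7 in D major is C#. bVII7 uses the lowered form, C, taken from D minor. Building the dominant-seventh chord from the parallel minor on C: C–E–G–Bb.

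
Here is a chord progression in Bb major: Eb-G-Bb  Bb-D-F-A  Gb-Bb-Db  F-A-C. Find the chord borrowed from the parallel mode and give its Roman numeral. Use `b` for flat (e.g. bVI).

bVI

In Bb major the diatonic chords are Bb, Cm, Dm, Eb, F, Gm, Adim. Of the given chords, Eb–G–Bb = Eb, Bb–D–F–A = Bbmaj7 and F–A–C = F are diatonic. But Gb–Bb–Db is foreign: the diatonic vi on degree 6 is Gm, whereas Gb comes from Bb minor. It is labeled bVI.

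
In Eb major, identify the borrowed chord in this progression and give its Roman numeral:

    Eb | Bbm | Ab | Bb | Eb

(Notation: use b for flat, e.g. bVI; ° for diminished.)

v

The diatonic triads in Eb major are Eb, Fm, Gm, Ab, Bb, Cm, Ddim. Of the given chords, Eb, Ab and Bb are diatonic. Bbm (Bb–Db–F) doesn't fit — on degree 5 Eb major would have Bb (V). Bbm is the degree-5 chord of Eb minor, so it is the borrowed v.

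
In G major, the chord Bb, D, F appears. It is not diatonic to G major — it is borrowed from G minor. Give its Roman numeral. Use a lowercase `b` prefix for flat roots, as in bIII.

Bb is the lowered form of scale degree 3 in G major (the diatonic degree 3 is B). Bb–D–F is a major chord — the form found in G minor, not the diatonic iii (Bm). Borrowed into G major it is written bIII.

bIII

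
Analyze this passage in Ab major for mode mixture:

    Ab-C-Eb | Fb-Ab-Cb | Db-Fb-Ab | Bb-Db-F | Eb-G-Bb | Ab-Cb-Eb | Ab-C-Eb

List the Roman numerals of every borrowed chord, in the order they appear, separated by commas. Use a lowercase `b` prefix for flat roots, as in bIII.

In Ab major the diatonic chords are Ab, Bbm, Cm, Db, Eb, Fm, Gdim. Ab–C–Eb = Ab, Bb–Db–F = Bbm and Eb–G–Bb = Eb all belong to that set. Fb–Ab–Cb doesn't fit — on degree 6 Ab major would have Fm (vi). Fb is the degree-6 chord of Ab minor, so it is the borrowed bVI. Db–Fb–Ab is not: scale degree 4 in Ab major carries Db (IV). In Ab minor the chord on that degree is Dbm, so here it functions as iv, borrowed from the parallel minor. Ab–Cb–Eb is not: scale degree 1 in Ab major carries Ab (I). In Ab minor the chord on that degree is Abm, so here it functions as i, borrowed from the parallel minor.

bVI, iv, i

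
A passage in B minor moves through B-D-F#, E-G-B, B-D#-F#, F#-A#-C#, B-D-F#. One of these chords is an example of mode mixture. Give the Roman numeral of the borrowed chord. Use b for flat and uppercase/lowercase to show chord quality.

The diatonic triads in B minor (with V from harmonic minor) are Bm, C#dim, D, Em, F#, G, A. Of the given chords, B–D–F# = Bm, E–G–B = Em and F#–A#–C# = F# are diatonic. B–D#–F# is not: scale degree 1 in B minor carries Bm (i). In B major the chord on that degree is B, so here it functions as I, borrowed from the parallel major.

I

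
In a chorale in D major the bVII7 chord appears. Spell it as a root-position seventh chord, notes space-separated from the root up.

C E G Bb

The root of bVII7 is the lowered 7th degree: C# becomes C. Building the dominant-seventh chord from the parallel minor on C: C–E–G–Bb.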